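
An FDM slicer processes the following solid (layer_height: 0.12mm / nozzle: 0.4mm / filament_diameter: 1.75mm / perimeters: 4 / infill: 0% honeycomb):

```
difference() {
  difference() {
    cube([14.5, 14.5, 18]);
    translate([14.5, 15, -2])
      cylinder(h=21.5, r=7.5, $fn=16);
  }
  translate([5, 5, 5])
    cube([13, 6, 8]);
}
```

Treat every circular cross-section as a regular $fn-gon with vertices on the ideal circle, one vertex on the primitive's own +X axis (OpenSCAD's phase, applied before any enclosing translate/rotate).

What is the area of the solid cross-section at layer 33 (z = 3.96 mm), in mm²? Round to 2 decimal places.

170.92 mm²

At z = 3.96 mm: the 14.5×14.5 cube contributes its full rectangle (area 210.25 mm²); the cylinder at (14.5, 15): section is a regular 16-gon, circumradius r=7.5 (area = (16/2)·7.500²·sin(360°/16) = 172.21 mm²); After the difference (first − rest): starting from the 14.5×14.5 cube (210.25 mm²), the r=7.5 cylinder at (14.5, 15) partially overlaps it — only the 39.33 mm² overlap (of its 172.21 mm²) is removed, clipping the outline — area = 170.92 mm²; the cube at (5, 5) does not reach this height (z outside [5, 13]); Taking the first minus the rest: none of the subtracted shapes is present at this height, so that combined region is unchanged — area = 170.92 mm². Overall, the cross-section is a single solid region. Net area = 170.92 mm².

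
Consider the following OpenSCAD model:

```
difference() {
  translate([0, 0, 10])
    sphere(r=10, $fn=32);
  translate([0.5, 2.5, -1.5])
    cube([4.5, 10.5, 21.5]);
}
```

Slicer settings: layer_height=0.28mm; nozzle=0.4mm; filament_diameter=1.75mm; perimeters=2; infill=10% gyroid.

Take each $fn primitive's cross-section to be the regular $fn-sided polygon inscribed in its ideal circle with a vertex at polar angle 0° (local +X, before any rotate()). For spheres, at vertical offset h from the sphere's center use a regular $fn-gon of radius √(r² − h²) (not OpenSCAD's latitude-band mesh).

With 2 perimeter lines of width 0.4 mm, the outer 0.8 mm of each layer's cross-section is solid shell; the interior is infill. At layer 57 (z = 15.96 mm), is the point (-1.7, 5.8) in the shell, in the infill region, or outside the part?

At z = 15.96 mm: the r=10 sphere contributes a regular 32-gon of circumradius √(10²−5.96²) = 8.030; the cube at (0.5, 2.5) (footprint 4.5×10.5) is included at this height; Taking the first minus the rest: starting from the r=10 sphere, the 4.5×10.5 cube at (0.5, 2.5) partially overlaps it — only the 21.99 mm² overlap (of its 47.25 mm²) is removed, clipping the outline — 1 connected region. Overall, the cross-section is a single solid region. The nearest boundary edge runs (-3.07, 7.42)→(-1.57, 7.88); distance from the point to it = 1.95 mm. The point is inside the cross-section and 1.95 mm from the nearest boundary — more than the 0.8 mm shell width (2 × 0.4), so it's in the infill interior.

infill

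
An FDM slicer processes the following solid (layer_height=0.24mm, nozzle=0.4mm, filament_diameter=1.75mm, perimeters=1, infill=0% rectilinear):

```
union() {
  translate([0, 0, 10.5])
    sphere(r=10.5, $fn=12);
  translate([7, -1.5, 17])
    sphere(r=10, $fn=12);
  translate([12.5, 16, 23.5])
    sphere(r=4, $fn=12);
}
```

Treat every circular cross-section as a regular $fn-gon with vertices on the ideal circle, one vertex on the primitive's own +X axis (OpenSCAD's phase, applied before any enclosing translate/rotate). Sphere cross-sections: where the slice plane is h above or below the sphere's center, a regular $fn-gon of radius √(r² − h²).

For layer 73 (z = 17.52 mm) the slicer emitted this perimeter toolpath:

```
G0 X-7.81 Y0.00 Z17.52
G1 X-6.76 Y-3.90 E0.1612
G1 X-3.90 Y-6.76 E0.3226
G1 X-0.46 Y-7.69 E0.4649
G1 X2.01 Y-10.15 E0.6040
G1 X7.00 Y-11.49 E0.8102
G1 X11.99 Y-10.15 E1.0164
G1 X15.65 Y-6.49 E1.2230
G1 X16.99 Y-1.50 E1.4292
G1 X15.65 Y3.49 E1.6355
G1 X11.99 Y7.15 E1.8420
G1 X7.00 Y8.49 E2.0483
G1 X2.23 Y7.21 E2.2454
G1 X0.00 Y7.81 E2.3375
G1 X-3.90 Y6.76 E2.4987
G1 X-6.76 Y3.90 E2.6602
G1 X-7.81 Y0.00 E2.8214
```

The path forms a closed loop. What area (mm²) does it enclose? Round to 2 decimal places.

Apply the shoelace formula to the sequence of (X, Y) vertices; enclosed area = 367.69 mm².

367.69 mm²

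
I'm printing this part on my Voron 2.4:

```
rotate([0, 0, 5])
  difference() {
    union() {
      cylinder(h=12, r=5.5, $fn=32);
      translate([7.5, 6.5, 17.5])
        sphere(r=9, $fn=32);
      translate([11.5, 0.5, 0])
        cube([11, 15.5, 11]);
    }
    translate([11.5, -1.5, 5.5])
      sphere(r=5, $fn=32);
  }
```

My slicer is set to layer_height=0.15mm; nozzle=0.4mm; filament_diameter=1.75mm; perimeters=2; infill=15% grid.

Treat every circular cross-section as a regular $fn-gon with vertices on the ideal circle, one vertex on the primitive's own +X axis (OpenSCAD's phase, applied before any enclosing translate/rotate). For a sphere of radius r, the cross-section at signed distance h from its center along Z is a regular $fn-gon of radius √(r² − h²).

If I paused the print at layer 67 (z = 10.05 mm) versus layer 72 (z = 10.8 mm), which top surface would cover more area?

layer 72 (z = 10.8 mm)

Layer 67 (z = 10.05): the r=5.5 cylinder gives a regular 32-gon of circumradius 5.5 (constant along its height) (area = (32/2)·5.500²·sin(360°/32) = 94.42 mm²); the r=9 sphere at (7.5, 6.5) slices to a regular 32-gon of circumradius 5.050 (√(r²−h²) with h=7.45 from center) (area = (32/2)·5.050²·sin(360°/32) = 79.59 mm²); the cube at (11.5, 0.5) is present — its section is the full 11×15.5 rectangle (area 170.50 mm²); Taking the union: the regions partially overlap — summed areas 344.51 mm² minus the doubly-counted overlap 5.69 mm² gives 338.83 mm² — area = 338.83 mm²; the sphere at (11.5, -1.5): section is a regular 32-gon, circumradius = √(r²−h²) = √(5²−4.55²) = 2.073 (area = (32/2)·2.073²·sin(360°/32) = 13.41 mm²); After the difference (first − rest): starting from that combined region (338.83 mm²), the r=5 sphere at (11.5, -1.5) partially overlaps it — only the 0.02 mm² overlap (of its 13.41 mm²) is removed, clipping the outline — area = 338.80 mm²; (whole slice rotated 5° about Z — lengths, areas and connectivity unchanged). So its area = 338.80 mm². Layer 72 (z = 10.8): the r=5.5 cylinder gives a regular 32-gon of circumradius 5.5 (constant along its height) (area = (32/2)·5.500²·sin(360°/32) = 94.42 mm²); the sphere at (7.5, 6.5): section is a regular 32-gon, circumradius = √(r²−h²) = √(9²−6.7²) = 6.009 (area = (32/2)·6.009²·sin(360°/32) = 112.72 mm²); the cube at (11.5, 0.5) is present — its section is the full 11×15.5 rectangle (area 170.50 mm²); Merging all regions: the regions partially overlap — summed areas 377.64 mm² minus the doubly-counted overlap 18.31 mm² gives 359.33 mm² — area = 359.33 mm²; the sphere at (11.5, -1.5) does not reach this height (|z−center|=5.300 > r=5); After the difference (first − rest): none of the subtracted shapes is present at this height, so the result so far is unchanged — area = 359.33 mm²; (rotated 5° about Z; rotation is an isometry so areas/perimeters/island counts are preserved). So its area = 359.33 mm². Layer 72 is larger (359.33 vs 338.80 mm²).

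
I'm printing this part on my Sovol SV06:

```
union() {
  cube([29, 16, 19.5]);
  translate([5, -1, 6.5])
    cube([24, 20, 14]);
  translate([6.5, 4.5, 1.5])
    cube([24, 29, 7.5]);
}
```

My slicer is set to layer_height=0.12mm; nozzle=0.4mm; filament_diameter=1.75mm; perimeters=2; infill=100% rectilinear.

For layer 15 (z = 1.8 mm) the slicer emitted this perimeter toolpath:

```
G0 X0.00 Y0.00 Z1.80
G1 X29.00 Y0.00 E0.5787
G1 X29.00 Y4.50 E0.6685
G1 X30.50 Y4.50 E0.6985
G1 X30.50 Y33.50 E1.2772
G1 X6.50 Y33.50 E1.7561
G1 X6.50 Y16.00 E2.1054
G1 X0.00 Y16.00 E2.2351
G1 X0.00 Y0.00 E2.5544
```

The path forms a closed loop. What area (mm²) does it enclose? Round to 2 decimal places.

901.25 mm²

Apply the shoelace formula to the sequence of (X, Y) vertices; enclosed area = 901.25 mm².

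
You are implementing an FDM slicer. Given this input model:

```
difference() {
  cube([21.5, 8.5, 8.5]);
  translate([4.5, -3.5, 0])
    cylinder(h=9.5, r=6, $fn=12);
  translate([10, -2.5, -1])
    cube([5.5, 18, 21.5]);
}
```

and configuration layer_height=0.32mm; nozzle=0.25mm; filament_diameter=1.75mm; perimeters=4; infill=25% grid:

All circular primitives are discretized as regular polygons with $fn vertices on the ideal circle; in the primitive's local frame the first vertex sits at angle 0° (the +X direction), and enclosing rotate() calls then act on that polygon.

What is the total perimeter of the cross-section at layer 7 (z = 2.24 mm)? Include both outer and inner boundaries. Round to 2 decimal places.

67.34 mm

At z = 2.24 mm: the 21.5×8.5 cube contributes its full rectangle (perimeter 60.00 mm); the r=6 cylinder at (4.5, -3.5) contributes a regular 12-gon of circumradius 6 (perimeter = 2·12·6.000·sin(180°/12) = 37.27 mm); the cube at (10, -2.5) is present — its section is the full 5.5×18 rectangle (perimeter 47.00 mm); After the difference (first − rest): starting from the 21.5×8.5 cube, the r=6 cylinder at (4.5, -3.5) partially overlaps it — only the 15.45 mm² overlap (of its 108.00 mm²) is removed, clipping the outline; the 5.5×18 cube at (10, -2.5) partially overlaps it — only the 46.75 mm² overlap (of its 99.00 mm²) is removed, clipping the outline — boundary = 67.34 mm. Overall, the cross-section has 2 separate islands. Total boundary length (outer) = 67.34 mm.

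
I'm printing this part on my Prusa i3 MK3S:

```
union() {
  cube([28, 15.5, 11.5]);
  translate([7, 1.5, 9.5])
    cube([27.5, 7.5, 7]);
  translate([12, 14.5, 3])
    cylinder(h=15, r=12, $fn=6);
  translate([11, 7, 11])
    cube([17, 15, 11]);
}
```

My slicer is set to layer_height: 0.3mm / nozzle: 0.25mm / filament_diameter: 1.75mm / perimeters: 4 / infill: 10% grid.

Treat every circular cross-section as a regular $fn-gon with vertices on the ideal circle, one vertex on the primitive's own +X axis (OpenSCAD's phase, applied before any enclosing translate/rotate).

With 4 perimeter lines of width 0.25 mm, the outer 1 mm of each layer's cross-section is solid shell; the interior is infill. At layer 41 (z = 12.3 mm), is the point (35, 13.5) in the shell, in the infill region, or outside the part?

At z = 12.3 mm: the cube is absent (z outside [0, 11.5]); the cube at (7, 1.5) (footprint 27.5×7.5) is included at this height; the r=12 cylinder at (12, 14.5) contributes a regular 6-gon of circumradius 12; the cube at (11, 7) (footprint 17×15) is included at this height; Merging all regions: the regions partially overlap (shared area 238.75 mm²), so overlapping operands fuse into one piece — 1 connected region. Overall, the cross-section is a single solid region. The nearest boundary edge runs (34.50, 9.00)→(34.50, 1.50); distance from the point to it = 4.53 mm. The point is not inside any of the regions above, so it lies outside the cross-section (4.53 mm from the nearest boundary).

outside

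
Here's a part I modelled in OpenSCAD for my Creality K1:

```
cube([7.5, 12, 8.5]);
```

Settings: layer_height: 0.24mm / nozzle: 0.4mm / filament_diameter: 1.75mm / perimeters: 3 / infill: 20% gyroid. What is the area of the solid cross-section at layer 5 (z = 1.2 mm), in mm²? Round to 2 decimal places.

90.00 mm²

At z = 1.2 mm: the cube is present — its section is the full 7.5×12 rectangle (area 90.00 mm²). Overall, the cross-section is a single solid region. Net area = 90.00 mm².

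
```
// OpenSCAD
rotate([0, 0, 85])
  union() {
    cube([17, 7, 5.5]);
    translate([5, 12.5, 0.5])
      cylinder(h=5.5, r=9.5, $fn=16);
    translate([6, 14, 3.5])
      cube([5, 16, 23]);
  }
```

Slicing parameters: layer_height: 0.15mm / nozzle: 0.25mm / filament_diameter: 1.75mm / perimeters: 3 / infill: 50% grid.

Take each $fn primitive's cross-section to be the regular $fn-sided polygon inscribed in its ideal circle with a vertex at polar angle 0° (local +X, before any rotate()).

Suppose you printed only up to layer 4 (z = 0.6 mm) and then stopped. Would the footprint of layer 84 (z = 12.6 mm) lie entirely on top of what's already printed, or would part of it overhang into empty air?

part overhangs

Compare the two slices. At z = 0.6: the cube is present — its section is the full 17×7 rectangle (area 119.00 mm²); the r=9.5 cylinder at (5, 12.5) gives a regular 16-gon of circumradius 9.5 (constant along its height) (area = (16/2)·9.500²·sin(360°/16) = 276.30 mm²); the cube at (6, 14) is absent (z outside [3.5, 26.5]); Merging all regions: the regions partially overlap — summed areas 395.30 mm² minus the doubly-counted overlap 37.73 mm² gives 357.57 mm² — area = 357.57 mm²; (rotated 85° about Z; rotation is an isometry so areas/perimeters/island counts are preserved). At z = 12.6: the cube does not reach this height (z outside [0, 5.5]); the cylinder at (5, 12.5) is not intersected at this z (z outside [0.5, 6]); the cube at (6, 14) is present — its section is the full 5×16 rectangle (area 80.00 mm²); Combining (union): only the 5×16 cube at (6, 14) is present, so the union is just that shape — area = 80.00 mm²; (whole slice rotated 85° about Z — lengths, areas and connectivity unchanged). Checking containment: at z = 12.6 the cross-section extends beyond the z = 0.6 cross-section by about 44.79 mm².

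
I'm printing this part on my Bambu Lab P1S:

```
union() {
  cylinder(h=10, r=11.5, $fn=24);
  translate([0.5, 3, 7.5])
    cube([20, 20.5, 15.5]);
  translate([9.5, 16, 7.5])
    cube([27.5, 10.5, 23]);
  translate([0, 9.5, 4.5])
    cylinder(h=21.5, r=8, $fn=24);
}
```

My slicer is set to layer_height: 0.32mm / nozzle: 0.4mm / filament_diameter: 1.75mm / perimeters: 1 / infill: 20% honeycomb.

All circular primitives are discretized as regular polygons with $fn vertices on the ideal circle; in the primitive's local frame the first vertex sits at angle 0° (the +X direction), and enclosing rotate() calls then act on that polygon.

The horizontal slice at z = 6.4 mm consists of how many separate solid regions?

At z = 6.4 mm: the r=11.5 cylinder contributes a regular 24-gon of circumradius 11.5; the cube at (0.5, 3) is absent (z outside [7.5, 23]); the cube at (9.5, 16) is not intersected at this z (z outside [7.5, 30.5]); the r=8 cylinder at (0, 9.5) contributes a regular 24-gon of circumradius 8; Merging all regions: the regions partially overlap (shared area 114.23 mm²), so overlapping operands fuse into one piece — 1 connected region. The result has 1 disconnected region.

1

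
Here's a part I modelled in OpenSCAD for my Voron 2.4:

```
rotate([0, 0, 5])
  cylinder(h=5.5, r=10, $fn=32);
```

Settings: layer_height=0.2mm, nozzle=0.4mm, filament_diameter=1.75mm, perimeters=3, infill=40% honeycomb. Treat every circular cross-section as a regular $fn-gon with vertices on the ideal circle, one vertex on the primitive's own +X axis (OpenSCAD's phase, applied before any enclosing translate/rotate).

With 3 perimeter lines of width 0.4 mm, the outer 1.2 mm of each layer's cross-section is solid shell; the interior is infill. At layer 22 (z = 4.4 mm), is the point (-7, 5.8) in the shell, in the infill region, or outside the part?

shell

At z = 4.4 mm: the r=10 cylinder gives a regular 32-gon of circumradius 10 (constant along its height); (rotated 5° about Z; rotation is an isometry so areas/perimeters/island counts are preserved). Overall, the cross-section is a single solid region. Undo the 5° rotation: the query point maps to (-6.468, 6.388) in the un-rotated model frame. The nearest boundary edge runs (-7.07, 7.07)→(-8.31, 5.56); distance from the point to it = 0.90 mm. The point is inside the cross-section, 0.90 mm from the nearest boundary — within the 1.2 mm shell band (3 × 0.4).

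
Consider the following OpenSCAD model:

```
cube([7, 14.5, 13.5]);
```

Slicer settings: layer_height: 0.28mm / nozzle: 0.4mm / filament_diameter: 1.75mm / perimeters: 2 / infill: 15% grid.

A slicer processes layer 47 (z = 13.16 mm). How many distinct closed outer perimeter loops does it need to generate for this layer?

1

At z = 13.16 mm: the cube is present — its section is the full 7×14.5 rectangle. The result has 1 disconnected region.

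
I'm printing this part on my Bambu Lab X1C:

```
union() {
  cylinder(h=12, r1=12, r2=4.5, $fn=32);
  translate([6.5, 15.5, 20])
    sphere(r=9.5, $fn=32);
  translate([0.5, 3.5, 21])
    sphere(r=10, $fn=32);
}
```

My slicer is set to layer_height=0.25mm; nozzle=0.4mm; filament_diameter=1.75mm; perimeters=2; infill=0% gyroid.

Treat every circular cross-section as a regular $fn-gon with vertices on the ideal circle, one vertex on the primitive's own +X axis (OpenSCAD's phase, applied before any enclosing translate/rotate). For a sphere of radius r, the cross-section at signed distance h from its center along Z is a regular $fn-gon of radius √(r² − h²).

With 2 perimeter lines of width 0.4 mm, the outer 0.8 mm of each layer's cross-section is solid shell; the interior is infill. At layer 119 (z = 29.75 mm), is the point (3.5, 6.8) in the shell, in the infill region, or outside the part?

shell

At z = 29.75 mm: the cone is not intersected at this z (z outside [0, 12]); the sphere at (6.5, 15.5) is absent (|z−center|=9.750 > r=9.5); the r=10 sphere at (0.5, 3.5) slices to a regular 32-gon of circumradius 4.841 (√(r²−h²) with h=8.75 from center); Taking the union: only the r=10 sphere at (0.5, 3.5) is present, so the union is just that shape — 1 connected region. Overall, the cross-section is a single solid region. The nearest boundary edge runs (3.92, 6.92)→(3.19, 7.53); distance from the point to it = 0.36 mm. The point is inside the cross-section, 0.36 mm from the nearest boundary — within the 0.8 mm shell band (2 × 0.4).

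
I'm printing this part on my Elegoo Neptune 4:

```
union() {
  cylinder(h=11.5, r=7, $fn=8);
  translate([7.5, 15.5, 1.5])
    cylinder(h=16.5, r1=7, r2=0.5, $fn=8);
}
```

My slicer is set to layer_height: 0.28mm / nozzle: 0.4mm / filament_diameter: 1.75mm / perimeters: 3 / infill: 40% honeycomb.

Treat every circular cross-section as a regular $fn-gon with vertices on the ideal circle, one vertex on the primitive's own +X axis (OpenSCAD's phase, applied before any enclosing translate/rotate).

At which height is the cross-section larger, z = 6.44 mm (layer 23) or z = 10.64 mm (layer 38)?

layer 23 (z = 6.44 mm)

Layer 23 (z = 6.44): the r=7 cylinder contributes a regular 8-gon of circumradius 7 (area = (8/2)·7.000²·sin(360°/8) = 138.59 mm²); the cone at (7.5, 15.5) contributes a regular 8-gon of circumradius 5.054 (interpolated between r1=7 and r2=0.5 at t=0.299) (area = (8/2)·5.054²·sin(360°/8) = 72.24 mm²); Taking the union: the 2 present regions are separate (no shared area or edge), so areas and boundary lengths simply add and each stays a separate island — area = 210.84 mm². So its area = 210.84 mm². Layer 38 (z = 10.64): the r=7 cylinder contributes a regular 8-gon of circumradius 7 (area = (8/2)·7.000²·sin(360°/8) = 138.59 mm²); the cone at (7.5, 15.5) (r1=7→r2=0.5) has section circumradius 3.399 here — a regular 8-gon (area = (8/2)·3.399²·sin(360°/8) = 32.68 mm²); Merging all regions: the 2 present regions are separate (no shared area or edge), so areas and boundary lengths simply add and each stays a separate island — area = 171.28 mm². So its area = 171.28 mm². Layer 23 is larger (210.84 vs 171.28 mm²).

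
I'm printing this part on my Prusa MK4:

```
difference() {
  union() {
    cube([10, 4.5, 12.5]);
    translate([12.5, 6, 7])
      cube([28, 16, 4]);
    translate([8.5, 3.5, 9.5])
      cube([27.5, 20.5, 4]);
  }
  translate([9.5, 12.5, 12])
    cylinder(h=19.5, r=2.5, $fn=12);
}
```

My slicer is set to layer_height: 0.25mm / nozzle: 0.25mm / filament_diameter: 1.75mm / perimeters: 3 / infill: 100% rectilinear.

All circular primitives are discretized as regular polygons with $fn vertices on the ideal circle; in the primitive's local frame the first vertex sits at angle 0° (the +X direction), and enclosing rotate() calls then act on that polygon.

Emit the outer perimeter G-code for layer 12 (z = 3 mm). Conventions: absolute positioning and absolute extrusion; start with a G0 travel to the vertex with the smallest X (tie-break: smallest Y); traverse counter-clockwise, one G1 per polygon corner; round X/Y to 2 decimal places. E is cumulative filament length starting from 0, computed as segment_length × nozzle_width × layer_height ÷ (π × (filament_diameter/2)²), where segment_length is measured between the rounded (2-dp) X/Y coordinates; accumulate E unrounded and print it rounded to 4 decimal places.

G0 X0.00 Y0.00 Z3.00
G1 X10.00 Y0.00 E0.2598
G1 X10.00 Y4.50 E0.3768
G1 X0.00 Y4.50 E0.6366
G1 X0.00 Y0.00 E0.7535

At z = 3 mm: the cube is present — its section is the full 10×4.5 rectangle; the cube at (12.5, 6) is absent (z outside [7, 11]); the cube at (8.5, 3.5) does not reach this height (z outside [9.5, 13.5]); Combining (union): only the 10×4.5 cube is present, so the union is just that shape — 1 connected region; the cylinder at (9.5, 12.5) is not intersected at this z (z outside [12, 31.5]); Taking the first minus the rest: none of the subtracted shapes is present at this height, so that combined region is unchanged — 1 connected region. The outline is a single polygon with 4 vertices. Extrusion per mm of travel: 0.25 × 0.25 / (π × 0.875²) = 0.025984. Accumulating E over each segment gives final E = 0.7535.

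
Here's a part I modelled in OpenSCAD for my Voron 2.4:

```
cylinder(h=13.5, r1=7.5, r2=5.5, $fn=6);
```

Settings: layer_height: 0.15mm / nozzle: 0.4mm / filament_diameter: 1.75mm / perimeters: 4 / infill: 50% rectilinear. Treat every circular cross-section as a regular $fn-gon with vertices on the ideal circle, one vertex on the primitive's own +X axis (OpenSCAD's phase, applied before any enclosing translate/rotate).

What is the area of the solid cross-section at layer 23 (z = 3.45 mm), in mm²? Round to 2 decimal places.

At z = 3.45 mm: the cone: at t=0.256 of its height the radius interpolates to r₁+(r₂−r₁)t = 6.989, giving a regular 6-gon of that circumradius (area = (6/2)·6.989²·sin(360°/6) = 126.90 mm²). Overall, the cross-section is a single solid region. Net area = 126.90 mm².

126.90 mm²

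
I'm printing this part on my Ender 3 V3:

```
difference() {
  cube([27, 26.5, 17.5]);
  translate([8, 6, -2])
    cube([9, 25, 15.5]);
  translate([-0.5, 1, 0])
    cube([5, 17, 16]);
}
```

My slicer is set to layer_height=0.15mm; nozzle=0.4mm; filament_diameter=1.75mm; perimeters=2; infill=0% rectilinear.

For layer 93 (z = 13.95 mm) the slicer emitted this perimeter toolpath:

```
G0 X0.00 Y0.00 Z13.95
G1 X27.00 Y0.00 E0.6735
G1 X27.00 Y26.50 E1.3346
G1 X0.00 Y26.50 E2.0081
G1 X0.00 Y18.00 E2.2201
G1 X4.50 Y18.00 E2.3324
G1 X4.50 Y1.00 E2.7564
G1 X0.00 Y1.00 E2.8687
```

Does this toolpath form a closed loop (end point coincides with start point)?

Start point (G0): (0.00, 0.00). End point (last G1): the path does not return to the start — open.

no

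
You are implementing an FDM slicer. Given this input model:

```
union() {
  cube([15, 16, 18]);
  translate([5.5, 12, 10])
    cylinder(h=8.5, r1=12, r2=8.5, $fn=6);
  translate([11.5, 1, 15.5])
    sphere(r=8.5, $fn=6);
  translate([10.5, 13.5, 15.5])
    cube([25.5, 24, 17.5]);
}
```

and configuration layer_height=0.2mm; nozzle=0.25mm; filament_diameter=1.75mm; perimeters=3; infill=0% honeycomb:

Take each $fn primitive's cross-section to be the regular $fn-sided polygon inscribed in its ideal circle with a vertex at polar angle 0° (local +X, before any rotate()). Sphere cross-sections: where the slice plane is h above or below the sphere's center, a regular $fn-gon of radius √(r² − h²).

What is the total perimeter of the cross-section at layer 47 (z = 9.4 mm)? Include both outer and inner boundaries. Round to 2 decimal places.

69.41 mm

At z = 9.4 mm: the cube (footprint 15×16) is included at this height (perimeter 62.00 mm); the cone at (5.5, 12) does not reach this height (z outside [10, 18.5]); the r=8.5 sphere at (11.5, 1) contributes a regular 6-gon of circumradius √(8.5²−6.1²) = 5.919 (perimeter = 2·6·5.919·sin(180°/6) = 35.52 mm); the cube at (10.5, 13.5) is not intersected at this z (z outside [15.5, 33]); Taking the union: the regions partially overlap (shared area 49.58 mm²), so the edge portions inside another operand are dropped and the merged outline is re-measured after clipping — boundary = 69.41 mm. Overall, the cross-section is a single solid region. Total boundary length (outer) = 69.41 mm.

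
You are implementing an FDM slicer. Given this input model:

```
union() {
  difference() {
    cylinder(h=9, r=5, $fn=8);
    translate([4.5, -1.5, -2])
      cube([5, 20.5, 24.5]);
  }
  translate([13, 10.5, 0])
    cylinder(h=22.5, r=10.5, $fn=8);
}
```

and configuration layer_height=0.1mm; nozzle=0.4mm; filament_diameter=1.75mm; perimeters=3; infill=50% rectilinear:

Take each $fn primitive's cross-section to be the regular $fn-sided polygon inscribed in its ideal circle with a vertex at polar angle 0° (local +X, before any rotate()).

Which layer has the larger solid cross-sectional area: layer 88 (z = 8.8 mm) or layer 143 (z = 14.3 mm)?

Layer 88 (z = 8.8): the r=5 cylinder contributes a regular 8-gon of circumradius 5 (area = (8/2)·5.000²·sin(360°/8) = 70.71 mm²); the 5×20.5 cube at (4.5, -1.5) contributes its full rectangle (area 102.50 mm²); Subtracting the remaining from the first: starting from the r=5 cylinder (70.71 mm²), the 5×20.5 cube at (4.5, -1.5) partially overlaps it — only the 0.60 mm² overlap (of its 102.50 mm²) is removed, clipping the outline — area = 70.11 mm²; the r=10.5 cylinder at (13, 10.5) gives a regular 8-gon of circumradius 10.5 (constant along its height) (area = (8/2)·10.500²·sin(360°/8) = 311.83 mm²); Merging all regions: the 2 present regions are separate (no shared area or edge), so areas and boundary lengths simply add and each stays a separate island — area = 381.94 mm². So its area = 381.94 mm². Layer 143 (z = 14.3): the cylinder is not intersected at this z (z outside [0, 9]); the cube at (4.5, -1.5) is present — its section is the full 5×20.5 rectangle (area 102.50 mm²); Subtracting the remaining from the first: the first operand is absent here, so nothing remains; the r=10.5 cylinder at (13, 10.5) gives a regular 8-gon of circumradius 10.5 (constant along its height) (area = (8/2)·10.500²·sin(360°/8) = 311.83 mm²); Merging all regions: only the r=10.5 cylinder at (13, 10.5) is present, so the union is just that shape — area = 311.83 mm². So its area = 311.83 mm². Layer 88 is larger (381.94 vs 311.83 mm²).

layer 88 (z = 8.8 mm)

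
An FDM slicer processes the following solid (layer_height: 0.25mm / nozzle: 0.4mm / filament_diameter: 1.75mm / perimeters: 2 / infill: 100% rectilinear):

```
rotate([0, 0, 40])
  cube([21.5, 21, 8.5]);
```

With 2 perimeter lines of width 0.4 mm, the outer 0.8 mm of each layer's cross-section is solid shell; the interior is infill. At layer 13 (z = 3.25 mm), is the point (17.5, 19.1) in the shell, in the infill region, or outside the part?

outside

At z = 3.25 mm: the 21.5×21 cube contributes its full rectangle; (rotated 40° about Z; rotation is an isometry so areas/perimeters/island counts are preserved). Overall, the cross-section is a single solid region. Undo the 40° rotation: the query point maps to (25.683, 3.383) in the un-rotated model frame. The nearest boundary edge runs (21.50, 0.00)→(21.50, 21.00); distance from the point to it = 4.18 mm. The point is not inside any of the regions above, so it lies outside the cross-section (4.18 mm from the nearest boundary).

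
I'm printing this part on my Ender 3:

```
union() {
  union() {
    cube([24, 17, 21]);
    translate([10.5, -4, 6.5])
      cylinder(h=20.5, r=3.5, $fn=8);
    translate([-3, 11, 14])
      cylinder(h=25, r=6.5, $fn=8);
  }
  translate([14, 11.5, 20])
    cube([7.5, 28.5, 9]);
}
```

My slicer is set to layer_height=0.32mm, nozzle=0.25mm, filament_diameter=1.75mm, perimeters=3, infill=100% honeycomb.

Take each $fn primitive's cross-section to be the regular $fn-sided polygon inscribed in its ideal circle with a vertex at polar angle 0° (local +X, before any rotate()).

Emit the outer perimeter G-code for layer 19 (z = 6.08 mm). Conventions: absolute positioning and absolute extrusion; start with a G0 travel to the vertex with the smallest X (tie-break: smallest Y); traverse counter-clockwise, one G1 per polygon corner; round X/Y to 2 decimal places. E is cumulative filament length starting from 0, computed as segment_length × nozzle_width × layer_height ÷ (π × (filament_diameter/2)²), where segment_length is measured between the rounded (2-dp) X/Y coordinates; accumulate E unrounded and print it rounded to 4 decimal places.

At z = 6.08 mm: the 24×17 cube contributes its full rectangle; the cylinder at (10.5, -4) does not reach this height (z outside [6.5, 27]); the cylinder at (-3, 11) is absent (z outside [14, 39]); Combining (union): only the 24×17 cube is present, so the union is just that shape — 1 connected region; the cube at (14, 11.5) is not intersected at this z (z outside [20, 29]); Combining (union): only the result so far is present, so the union is just that shape — 1 connected region. The outline is a single polygon with 4 vertices. Extrusion per mm of travel: 0.25 × 0.32 / (π × 0.875²) = 0.033260. Accumulating E over each segment gives final E = 2.7273.

G0 X0.00 Y0.00 Z6.08
G1 X24.00 Y0.00 E0.7982
G1 X24.00 Y17.00 E1.3637
G1 X0.00 Y17.00 E2.1619
G1 X0.00 Y0.00 E2.7273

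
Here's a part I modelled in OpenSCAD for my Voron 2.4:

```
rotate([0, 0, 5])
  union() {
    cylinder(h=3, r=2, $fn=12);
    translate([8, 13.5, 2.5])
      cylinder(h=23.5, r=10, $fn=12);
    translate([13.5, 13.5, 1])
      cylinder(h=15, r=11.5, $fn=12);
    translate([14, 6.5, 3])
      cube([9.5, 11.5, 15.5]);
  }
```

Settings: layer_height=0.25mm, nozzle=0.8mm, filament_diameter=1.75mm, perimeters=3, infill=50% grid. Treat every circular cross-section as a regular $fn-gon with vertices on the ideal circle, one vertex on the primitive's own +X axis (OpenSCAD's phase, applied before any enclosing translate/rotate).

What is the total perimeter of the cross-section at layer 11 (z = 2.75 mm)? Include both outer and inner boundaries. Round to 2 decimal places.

90.61 mm

At z = 2.75 mm: the r=2 cylinder gives a regular 12-gon of circumradius 2 (constant along its height) (perimeter = 2·12·2.000·sin(180°/12) = 12.42 mm); the cylinder at (8, 13.5): section is a regular 12-gon, circumradius r=10 (perimeter = 2·12·10.000·sin(180°/12) = 62.12 mm); the r=11.5 cylinder at (13.5, 13.5) gives a regular 12-gon of circumradius 11.5 (constant along its height) (perimeter = 2·12·11.500·sin(180°/12) = 71.43 mm); the cube at (14, 6.5) does not reach this height (z outside [3, 18.5]); Combining (union): the regions partially overlap (shared area 229.97 mm²), so the edge portions inside another operand are dropped and the merged outline is re-measured after clipping — boundary = 90.61 mm; (whole slice rotated 5° about Z — lengths, areas and connectivity unchanged). Overall, the cross-section has 2 separate islands. Total boundary length (outer) = 90.61 mm.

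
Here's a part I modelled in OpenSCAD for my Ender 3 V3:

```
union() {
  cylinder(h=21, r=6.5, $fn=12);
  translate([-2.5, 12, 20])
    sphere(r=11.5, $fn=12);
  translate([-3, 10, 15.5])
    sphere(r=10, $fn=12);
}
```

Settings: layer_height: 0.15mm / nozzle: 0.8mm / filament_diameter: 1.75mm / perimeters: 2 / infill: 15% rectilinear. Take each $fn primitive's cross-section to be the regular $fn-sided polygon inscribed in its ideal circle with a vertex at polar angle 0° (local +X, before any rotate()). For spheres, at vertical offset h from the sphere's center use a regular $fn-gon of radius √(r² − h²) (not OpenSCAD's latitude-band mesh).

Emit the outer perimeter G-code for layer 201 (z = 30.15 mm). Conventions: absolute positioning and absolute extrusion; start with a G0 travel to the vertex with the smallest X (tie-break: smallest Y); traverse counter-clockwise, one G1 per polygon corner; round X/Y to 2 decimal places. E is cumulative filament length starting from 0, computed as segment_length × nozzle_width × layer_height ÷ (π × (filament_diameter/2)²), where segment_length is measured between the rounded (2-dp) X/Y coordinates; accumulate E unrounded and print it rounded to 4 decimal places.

G0 X-7.91 Y12.00 Z30.15
G1 X-7.18 Y9.30 E0.1395
G1 X-5.20 Y7.32 E0.2792
G1 X-2.50 Y6.59 E0.4188
G1 X0.20 Y7.32 E0.5583
G1 X2.18 Y9.30 E0.6980
G1 X2.91 Y12.00 E0.8376
G1 X2.18 Y14.70 E0.9771
G1 X0.20 Y16.68 E1.1168
G1 X-2.50 Y17.41 E1.2563
G1 X-5.20 Y16.68 E1.3959
G1 X-7.18 Y14.70 E1.5356
G1 X-7.91 Y12.00 E1.6751

At z = 30.15 mm: the cylinder does not reach this height (z outside [0, 21]); the sphere at (-2.5, 12): section is a regular 12-gon, circumradius = √(r²−h²) = √(11.5²−10.15²) = 5.406; the sphere at (-3, 10) is not intersected at this z (|z−center|=14.650 > r=10); Combining (union): only the r=11.5 sphere at (-2.5, 12) is present, so the union is just that shape — 1 connected region. The outline is a single polygon with 12 vertices. Extrusion per mm of travel: 0.8 × 0.15 / (π × 0.875²) = 0.049890. Accumulating E over each segment gives final E = 1.6751.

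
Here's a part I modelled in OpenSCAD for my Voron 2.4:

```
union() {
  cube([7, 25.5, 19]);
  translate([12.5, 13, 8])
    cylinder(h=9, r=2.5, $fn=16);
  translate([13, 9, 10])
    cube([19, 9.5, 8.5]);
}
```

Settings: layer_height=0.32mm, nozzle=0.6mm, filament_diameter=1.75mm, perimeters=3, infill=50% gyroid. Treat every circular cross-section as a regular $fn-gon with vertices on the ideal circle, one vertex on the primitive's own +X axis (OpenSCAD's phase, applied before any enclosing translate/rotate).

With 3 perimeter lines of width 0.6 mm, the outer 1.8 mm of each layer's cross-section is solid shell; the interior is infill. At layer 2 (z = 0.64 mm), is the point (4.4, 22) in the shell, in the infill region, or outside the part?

infill

At z = 0.64 mm: the 7×25.5 cube contributes its full rectangle; the cylinder at (12.5, 13) is absent (z outside [8, 17]); the cube at (13, 9) does not reach this height (z outside [10, 18.5]); Merging all regions: only the 7×25.5 cube is present, so the union is just that shape — 1 connected region. Overall, the cross-section is a single solid region. The nearest boundary edge runs (7.00, 0.00)→(7.00, 25.50); distance from the point to it = 2.60 mm. The point is inside the cross-section and 2.60 mm from the nearest boundary — more than the 1.8 mm shell width (3 × 0.6), so it's in the infill interior.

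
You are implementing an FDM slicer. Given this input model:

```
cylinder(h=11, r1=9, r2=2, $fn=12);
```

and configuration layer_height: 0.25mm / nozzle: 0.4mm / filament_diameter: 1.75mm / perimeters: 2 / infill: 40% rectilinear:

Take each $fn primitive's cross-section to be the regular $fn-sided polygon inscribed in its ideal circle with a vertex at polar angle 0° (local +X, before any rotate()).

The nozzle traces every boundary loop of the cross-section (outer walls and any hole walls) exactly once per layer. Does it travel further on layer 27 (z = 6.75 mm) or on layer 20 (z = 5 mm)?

layer 20 (z = 5 mm)

Layer 27 (z = 6.75): the cone contributes a regular 12-gon of circumradius 4.705 (interpolated between r1=9 and r2=2 at t=0.614) (perimeter = 2·12·4.705·sin(180°/12) = 29.22 mm). So its perimeter = 29.22 mm. Layer 20 (z = 5): the cone: at t=0.455 of its height the radius interpolates to r₁+(r₂−r₁)t = 5.818, giving a regular 12-gon of that circumradius (perimeter = 2·12·5.818·sin(180°/12) = 36.14 mm). So its perimeter = 36.14 mm. Layer 20 is larger (36.14 vs 29.22 mm).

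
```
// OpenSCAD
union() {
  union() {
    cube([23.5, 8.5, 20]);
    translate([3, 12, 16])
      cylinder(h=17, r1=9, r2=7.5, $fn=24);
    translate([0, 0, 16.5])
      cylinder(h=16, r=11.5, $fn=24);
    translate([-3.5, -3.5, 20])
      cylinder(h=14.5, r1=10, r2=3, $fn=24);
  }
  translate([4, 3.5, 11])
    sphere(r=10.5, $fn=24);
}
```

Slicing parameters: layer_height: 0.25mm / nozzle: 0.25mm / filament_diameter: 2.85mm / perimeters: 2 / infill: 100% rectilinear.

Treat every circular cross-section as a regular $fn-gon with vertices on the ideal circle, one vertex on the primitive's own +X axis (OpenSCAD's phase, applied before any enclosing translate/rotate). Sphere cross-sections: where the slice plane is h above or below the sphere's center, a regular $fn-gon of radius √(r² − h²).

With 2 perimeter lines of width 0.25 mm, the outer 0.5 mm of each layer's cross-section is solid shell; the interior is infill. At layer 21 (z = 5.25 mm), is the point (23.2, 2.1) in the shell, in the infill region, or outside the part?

shell

At z = 5.25 mm: the cube (footprint 23.5×8.5) is included at this height; the cone at (3, 12) is not intersected at this z (z outside [16, 33]); the cylinder is absent (z outside [16.5, 32.5]); the cone at (-3.5, -3.5) is not intersected at this z (z outside [20, 34.5]); Merging all regions: only the 23.5×8.5 cube is present, so the union is just that shape — 1 connected region; the sphere at (4, 3.5): section is a regular 24-gon, circumradius = √(r²−h²) = √(10.5²−5.75²) = 8.786; Merging all regions: the regions partially overlap (shared area 104.90 mm²), so overlapping operands fuse into one piece — 1 connected region. Overall, the cross-section is a single solid region. The nearest boundary edge runs (23.50, 8.50)→(23.50, 0.00); distance from the point to it = 0.30 mm. The point is inside the cross-section, 0.30 mm from the nearest boundary — within the 0.5 mm shell band (2 × 0.25).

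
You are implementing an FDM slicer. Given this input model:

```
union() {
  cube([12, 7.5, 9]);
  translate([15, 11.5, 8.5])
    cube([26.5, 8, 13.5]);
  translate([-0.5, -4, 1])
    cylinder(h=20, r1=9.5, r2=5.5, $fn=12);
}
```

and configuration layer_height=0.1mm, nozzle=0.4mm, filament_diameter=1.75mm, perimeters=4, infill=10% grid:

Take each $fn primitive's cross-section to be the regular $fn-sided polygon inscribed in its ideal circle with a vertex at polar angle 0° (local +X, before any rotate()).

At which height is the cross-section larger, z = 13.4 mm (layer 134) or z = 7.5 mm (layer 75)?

Layer 134 (z = 13.4): the cube is not intersected at this z (z outside [0, 9]); the 26.5×8 cube at (15, 11.5) contributes its full rectangle (area 212.00 mm²); the cone at (-0.5, -4): at t=0.620 of its height the radius interpolates to r₁+(r₂−r₁)t = 7.020, giving a regular 12-gon of that circumradius (area = (12/2)·7.020²·sin(360°/12) = 147.84 mm²); Merging all regions: the 2 present regions are separate (no shared area or edge), so areas and boundary lengths simply add and each stays a separate island — area = 359.84 mm². So its area = 359.84 mm². Layer 75 (z = 7.5): the cube (footprint 12×7.5) is included at this height (area 90.00 mm²); the cube at (15, 11.5) does not reach this height (z outside [8.5, 22]); the cone at (-0.5, -4) contributes a regular 12-gon of circumradius 8.200 (interpolated between r1=9.5 and r2=5.5 at t=0.325) (area = (12/2)·8.200²·sin(360°/12) = 201.72 mm²); Combining (union): the regions partially overlap — summed areas 291.72 mm² minus the doubly-counted overlap 17.71 mm² gives 274.01 mm² — area = 274.01 mm². So its area = 274.01 mm². Layer 134 is larger (359.84 vs 274.01 mm²).

layer 134 (z = 13.4 mm)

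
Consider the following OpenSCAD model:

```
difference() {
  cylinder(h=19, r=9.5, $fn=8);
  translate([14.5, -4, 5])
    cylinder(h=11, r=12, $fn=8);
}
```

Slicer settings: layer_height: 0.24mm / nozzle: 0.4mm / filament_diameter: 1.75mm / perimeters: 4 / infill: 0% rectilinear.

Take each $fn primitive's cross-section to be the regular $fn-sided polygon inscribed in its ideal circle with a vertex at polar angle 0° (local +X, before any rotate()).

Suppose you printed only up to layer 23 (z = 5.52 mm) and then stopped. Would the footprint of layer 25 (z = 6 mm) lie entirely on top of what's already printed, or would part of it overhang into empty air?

Compare the two slices. At z = 5.52: the cylinder: section is a regular 8-gon, circumradius r=9.5 (area = (8/2)·9.500²·sin(360°/8) = 255.27 mm²); the cylinder at (14.5, -4): section is a regular 8-gon, circumradius r=12 (area = (8/2)·12.000²·sin(360°/8) = 407.29 mm²); Subtracting the remaining from the first: starting from the r=9.5 cylinder (255.27 mm²), the r=12 cylinder at (14.5, -4) partially overlaps it — only the 50.62 mm² overlap (of its 407.29 mm²) is removed, clipping the outline — area = 204.64 mm². At z = 6: the r=9.5 cylinder gives a regular 8-gon of circumradius 9.5 (constant along its height) (area = (8/2)·9.500²·sin(360°/8) = 255.27 mm²); the cylinder at (14.5, -4): section is a regular 8-gon, circumradius r=12 (area = (8/2)·12.000²·sin(360°/8) = 407.29 mm²); After the difference (first − rest): starting from the r=9.5 cylinder (255.27 mm²), the r=12 cylinder at (14.5, -4) partially overlaps it — only the 50.62 mm² overlap (of its 407.29 mm²) is removed, clipping the outline — area = 204.64 mm². Checking containment: the cross-section at z = 6 is a subset of the cross-section at z = 5.52.

entirely on top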